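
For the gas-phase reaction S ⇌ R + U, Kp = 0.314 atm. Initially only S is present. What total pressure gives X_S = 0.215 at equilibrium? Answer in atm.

P = 6.48 atm

Let X = conversion of S (basis 1 mol S); extent of reaction ξ = X.
At extent ξ: n_S = 1 − X; n_R = X; n_U = X.
Total moles n_T = 1 + X.
Kp = p_R p_U / (p_S) with p_i = (n_i/n_T)·P.
At X = 0.215: the mole-fraction product g(X) = Π y_i^ν_i = 0.04847. Since Kp = g(X)·P^{1}, P = (Kp/g)^(1/1) = (0.314/0.04847)^(1/1) = 6.48 atm.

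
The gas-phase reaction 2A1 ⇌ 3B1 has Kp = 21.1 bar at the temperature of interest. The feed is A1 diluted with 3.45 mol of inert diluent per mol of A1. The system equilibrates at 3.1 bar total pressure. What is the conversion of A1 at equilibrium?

X = 0.780

Take 1 mol A1 as basis and let X be its fractional conversion, so ξ = 0.5X.
At extent ξ: n_A1 = 1 − X; n_B1 = 1.5X; n_I = 3.45 (inert).
n_T = Σnᵢ = 4.45 + 0.5X.
Mole fractions y_i = n_i/n_T; Kp = p_B1^3 / (p_A1^2) with p_i = y_i·P.
Equating to 21.1 bar and solving on 0 < X < 1: X = 0.780.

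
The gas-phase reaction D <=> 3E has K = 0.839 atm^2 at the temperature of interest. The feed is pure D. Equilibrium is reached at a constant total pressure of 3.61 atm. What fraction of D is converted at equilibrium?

Take 1 mol D as basis and let X be its fractional conversion, so ξ = X.
At extent ξ: n_D = 1 − X; n_E = 3X.
Total moles n_T = 1 + 2X.
y_i = n_i/n_T, p_i = y_i·P. K = p_E^3 / (p_D).
Setting this equal to 0.839 atm^2 and taking the physical root (0 < X < 1) gives X = 0.151.

X = 0.151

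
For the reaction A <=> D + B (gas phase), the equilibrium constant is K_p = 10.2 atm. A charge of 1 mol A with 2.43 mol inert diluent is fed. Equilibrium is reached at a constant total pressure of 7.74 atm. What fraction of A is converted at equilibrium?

X = 0.867

Take 1 mol A as basis and let X be its fractional conversion, so ξ = X.
Mole table: n_A = 1 − X; n_D = X; n_B = X; n_I = 2.43 (inert).
Summing: n_T = 3.43 + X.
With p_i = (n_i/n_T)P, K_p = p_D p_B / (p_A).
This yields a degree-2 equation in X; solving on (0,1), X = 0.867.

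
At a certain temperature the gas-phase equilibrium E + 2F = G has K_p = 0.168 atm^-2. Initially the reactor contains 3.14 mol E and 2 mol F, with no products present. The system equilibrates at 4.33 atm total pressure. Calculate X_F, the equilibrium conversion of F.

Basis: 2 mol F initially; let X = conversion of F. Extent ξ = X.
At extent ξ: n_E = 3.14 − X; n_F = 2 − 2X; n_G = X.
Total moles n_T = 5.14 − 2X.
With p_i = (n_i/n_T)P, K_p = p_G / (p_E p_F^2).
Equating to 0.168 atm^-2 and solving on 0 < X < 1: X = 0.494.

X = 0.494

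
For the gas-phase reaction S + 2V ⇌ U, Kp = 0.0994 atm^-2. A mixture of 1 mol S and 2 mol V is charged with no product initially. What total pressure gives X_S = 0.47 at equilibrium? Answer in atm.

P = 5.8 atm

Let X = conversion of S (basis 1 mol S); extent of reaction ξ = X.
Moles: n_S = 1 − X; n_V = 2 − 2X; n_U = X.
Total moles n_T = 3 − 2X.
Kp = p_U / (p_S p_V^2) with p_i = (n_i/n_T)·P.
At X = 0.47: the mole-fraction product g(X) = Π y_i^ν_i = 3.349. Since Kp = g(X)·P^{-2}, P = (g/Kp)^(1/2) = (3.349/0.0994)^(1/2) = 5.8 atm.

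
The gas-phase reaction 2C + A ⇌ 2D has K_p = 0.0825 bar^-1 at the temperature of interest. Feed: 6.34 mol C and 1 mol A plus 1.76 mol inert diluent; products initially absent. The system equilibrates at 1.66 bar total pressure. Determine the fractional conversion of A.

Let X = conversion of A (basis 1 mol A); extent of reaction ξ = X.
At extent ξ: n_C = 6.34 − 2X; n_A = 1 − X; n_D = 2X; n_I = 1.76 (inert).
Summing: n_T = 9.1 − X.
y_i = n_i/n_T, p_i = y_i·P. K_p = p_D^2 / (p_C^2 p_A).
Substituting and setting equal to 0.0825 bar^-1 gives a polynomial in X; the root in (0,1) is X = 0.300.

X = 0.300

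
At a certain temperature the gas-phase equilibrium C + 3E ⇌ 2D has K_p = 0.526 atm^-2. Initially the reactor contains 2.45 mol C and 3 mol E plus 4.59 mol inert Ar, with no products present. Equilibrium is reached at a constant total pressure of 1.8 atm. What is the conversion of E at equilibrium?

X = 0.305

Basis: 3 mol E initially; let X = conversion of E. Extent ξ = X.
Moles: n_C = 2.45 − X; n_E = 3 − 3X; n_D = 2X; n_I = 4.59 (inert).
Summing: n_T = 10 − 2X.
y_i = n_i/n_T, p_i = y_i·P. K_p = p_D^2 / (p_C p_E^3).
This yields a degree-4 equation in X; solving on (0,1), X = 0.305.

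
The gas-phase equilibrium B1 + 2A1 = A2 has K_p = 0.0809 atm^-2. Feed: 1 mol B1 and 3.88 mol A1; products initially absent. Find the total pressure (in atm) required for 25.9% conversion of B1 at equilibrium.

Basis: 1 mol B1 initially; let X = conversion of B1. Extent ξ = X.
Species balance: n_B1 = 1 − X; n_A1 = 3.88 − 2X; n_A2 = X.
n_T = Σnᵢ = 4.88 − 2X.
K_p = p_A2 / (p_B1 p_A1^2) with p_i = (n_i/n_T)·P.
At X = 0.259: the mole-fraction product g(X) = Π y_i^ν_i = 0.5884. Since K_p = g(X)·P^{-2}, P = (g/K_p)^(1/2) = (0.5884/0.0809)^(1/2) = 2.7 atm.

P = 2.7 atm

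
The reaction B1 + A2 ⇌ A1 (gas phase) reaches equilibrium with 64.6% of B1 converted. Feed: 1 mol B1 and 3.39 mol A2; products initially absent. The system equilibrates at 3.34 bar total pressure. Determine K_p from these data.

Basis: 1 mol B1 initially; let X = conversion of B1. Extent ξ = X.
At extent ξ: n_B1 = 1 − X; n_A2 = 3.39 − X; n_A1 = X.
Summing: n_T = 4.39 − X.
At X = 0.646: n_B1 = 0.354, n_A2 = 2.74, n_A1 = 0.646, n_T = 3.74.
p_i = (n_i/n_T)·P. K_p = p_A1 / (p_B1 p_A2) = 0.745 bar^-1.

K_p = 0.745 bar^-1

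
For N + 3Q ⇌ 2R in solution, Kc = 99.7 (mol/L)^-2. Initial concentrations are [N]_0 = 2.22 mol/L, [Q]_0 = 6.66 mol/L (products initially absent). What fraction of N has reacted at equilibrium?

X = 0.877

Let X = conversion of N; extent ξ = 2.22·X mol/L.
Concentrations: [N] = 2.22 − 2.22X; [Q] = 6.66 − 6.66X; [R] = 4.44X.
Kc = [R]^2 / ([N] [Q]^3).
Equating to 99.7 (mol/L)^-2: the physical root is X = 0.877.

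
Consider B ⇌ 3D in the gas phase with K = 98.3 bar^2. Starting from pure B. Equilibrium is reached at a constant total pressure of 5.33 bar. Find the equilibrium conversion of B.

Basis: 1 mol B initially; let X = conversion of B. Extent ξ = X.
Moles: n_B = 1 − X; n_D = 3X.
Summing: n_T = 1 + 2X.
Mole fractions y_i = n_i/n_T; K = p_D^3 / (p_B) with p_i = y_i·P.
Substituting and setting equal to 98.3 bar^2 gives a polynomial in X; the root in (0,1) is X = 0.624.

X = 0.624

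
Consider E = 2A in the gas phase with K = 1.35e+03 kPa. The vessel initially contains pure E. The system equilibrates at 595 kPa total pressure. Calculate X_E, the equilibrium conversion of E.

Basis: 1 mol E initially; let X = conversion of E. Extent ξ = X.
At extent ξ: n_E = 1 − X; n_A = 2X.
Summing: n_T = 1 + X.
Mole fractions y_i = n_i/n_T; K = p_A^2 / (p_E) with p_i = y_i·P.
Substituting and setting equal to 1.35e+03 kPa gives a polynomial in X; the root in (0,1) is X = 0.602.

X = 0.602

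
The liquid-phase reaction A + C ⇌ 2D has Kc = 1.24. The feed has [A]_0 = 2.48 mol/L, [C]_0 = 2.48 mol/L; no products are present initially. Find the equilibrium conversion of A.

Let X = conversion of A; extent ξ = 2.48·X mol/L.
Concentrations: [A] = 2.48 − 2.48X; [C] = 2.48 − 2.48X; [D] = 4.96X.
Kc = [D]^2 / ([A] [C]).
Equating to 1.24: the physical root is X = 0.358.

X = 0.358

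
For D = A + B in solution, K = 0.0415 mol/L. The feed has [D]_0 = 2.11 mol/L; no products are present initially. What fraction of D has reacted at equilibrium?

X = 0.131

Let X = conversion of D; extent ξ = 2.11·X mol/L.
Concentrations: [D] = 2.11 − 2.11X; [A] = 2.11X; [B] = 2.11X.
K = [A] [B] / ([D]).
Equating to 0.0415 mol/L: the physical root is X = 0.131.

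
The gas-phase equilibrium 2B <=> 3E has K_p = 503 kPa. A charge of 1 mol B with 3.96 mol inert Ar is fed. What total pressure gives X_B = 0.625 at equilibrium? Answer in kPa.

Basis: 1 mol B initially; let X = conversion of B. Extent ξ = 0.5X.
Species balance: n_B = 1 − X; n_E = 1.5X; n_I = 3.96 (inert).
n_T = Σnᵢ = 4.96 + 0.5X.
K_p = p_E^3 / (p_B^2) with p_i = (n_i/n_T)·P.
At X = 0.625: the mole-fraction product g(X) = Π y_i^ν_i = 1.111. Since K_p = g(X)·P^{1}, P = (K_p/g)^(1/1) = (503/1.111)^(1/1) = 453 kPa.

P = 453 kPa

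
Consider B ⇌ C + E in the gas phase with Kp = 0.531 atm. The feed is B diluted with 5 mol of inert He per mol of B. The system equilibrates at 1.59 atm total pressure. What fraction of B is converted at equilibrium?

X = 0.750

Basis: 1 mol B initially; let X = conversion of B. Extent ξ = X.
At extent ξ: n_B = 1 − X; n_C = X; n_E = X; n_I = 5 (inert).
Summing: n_T = 6 + X.
y_i = n_i/n_T, p_i = y_i·P. Kp = p_C p_E / (p_B).
Equating to 0.531 atm and solving on 0 < X < 1: X = 0.750.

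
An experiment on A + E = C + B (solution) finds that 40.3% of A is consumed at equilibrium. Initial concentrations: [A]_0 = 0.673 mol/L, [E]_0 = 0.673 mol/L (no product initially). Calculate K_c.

Let X = conversion of A.
Concentrations: [A] = 0.673 − 0.673X; [E] = 0.673 − 0.673X; [C] = 0.673X; [B] = 0.673X.
At X = 0.403: [A] = 0.402, [E] = 0.402, [C] = 0.271, [B] = 0.271.
K_c = [C] [B] / ([A] [E]) = 0.456.

K_c = 0.456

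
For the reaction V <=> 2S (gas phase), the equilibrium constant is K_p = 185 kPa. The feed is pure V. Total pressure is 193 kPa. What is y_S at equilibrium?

y_S = 0.611

Take 1 mol V as basis and let X be its fractional conversion, so ξ = X.
Moles: n_V = 1 − X; n_S = 2X.
Summing: n_T = 1 + X.
Mole fractions y_i = n_i/n_T; K_p = p_S^2 / (p_V) with p_i = y_i·P.
Equating to 185 kPa and solving on 0 < X < 1: X = 0.440.
Then n_S = 0.879, n_T = 1.44, so y_S = 0.611.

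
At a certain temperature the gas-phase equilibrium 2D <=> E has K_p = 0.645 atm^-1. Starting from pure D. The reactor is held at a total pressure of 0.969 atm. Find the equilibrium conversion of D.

Basis: 1 mol D initially; let X = conversion of D. Extent ξ = 0.5X.
Moles: n_D = 1 − X; n_E = 0.5X.
Summing: n_T = 1 − 0.5X.
y_i = n_i/n_T, p_i = y_i·P. K_p = p_E / (p_D^2).
This yields a degree-2 equation in X; solving on (0,1), X = 0.465.

X = 0.465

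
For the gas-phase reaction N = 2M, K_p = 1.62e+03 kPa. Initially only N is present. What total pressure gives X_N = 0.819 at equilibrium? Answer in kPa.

Let X = conversion of N (basis 1 mol N); extent of reaction ξ = X.
Species balance: n_N = 1 − X; n_M = 2X.
n_T = Σnᵢ = 1 + X.
K_p = p_M^2 / (p_N) with p_i = (n_i/n_T)·P.
At X = 0.819: the mole-fraction product g(X) = Π y_i^ν_i = 8.149. Since K_p = g(X)·P^{1}, P = (K_p/g)^(1/1) = (1.62e+03/8.149)^(1/1) = 199 kPa.

P = 199 kPa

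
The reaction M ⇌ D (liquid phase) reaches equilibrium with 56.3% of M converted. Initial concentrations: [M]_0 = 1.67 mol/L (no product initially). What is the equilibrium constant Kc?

Let X = conversion of M.
Concentrations: [M] = 1.67 − 1.67X; [D] = 1.67X.
At X = 0.563: [M] = 0.73, [D] = 0.94.
Kc = [D] / ([M]) = 1.29.

Kc = 1.29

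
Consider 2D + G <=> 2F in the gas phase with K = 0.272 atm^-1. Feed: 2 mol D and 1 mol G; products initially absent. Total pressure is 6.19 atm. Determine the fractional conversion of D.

Let X = conversion of D (basis 2 mol D); extent of reaction ξ = X.
At extent ξ: n_D = 2 − 2X; n_G = 1 − X; n_F = 2X.
Summing: n_T = 3 − X.
y_i = n_i/n_T, p_i = y_i·P. K = p_F^2 / (p_D^2 p_G).
Setting this equal to 0.272 atm^-1 and taking the physical root (0 < X < 1) gives X = 0.386.

X = 0.386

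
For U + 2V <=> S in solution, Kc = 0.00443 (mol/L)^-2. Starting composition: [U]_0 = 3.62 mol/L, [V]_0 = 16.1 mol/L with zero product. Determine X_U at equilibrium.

X = 0.428

Let X = conversion of U; extent ξ = 3.62·X mol/L.
Concentrations: [U] = 3.62 − 3.62X; [V] = 16.1 − 7.24X; [S] = 3.62X.
Kc = [S] / ([U] [V]^2).
Equating to 0.00443 (mol/L)^-2: the physical root is X = 0.428.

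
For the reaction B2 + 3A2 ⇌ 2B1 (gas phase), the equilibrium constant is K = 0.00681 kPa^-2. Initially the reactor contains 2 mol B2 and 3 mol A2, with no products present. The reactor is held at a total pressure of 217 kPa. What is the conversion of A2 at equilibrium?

X = 0.853

Let X = conversion of A2 (basis 3 mol A2); extent of reaction ξ = X.
Moles: n_B2 = 2 − X; n_A2 = 3 − 3X; n_B1 = 2X.
Summing: n_T = 5 − 2X.
With p_i = (n_i/n_T)P, K = p_B1^2 / (p_B2 p_A2^3).
Substituting and setting equal to 0.00681 kPa^-2 gives a polynomial in X; the root in (0,1) is X = 0.853.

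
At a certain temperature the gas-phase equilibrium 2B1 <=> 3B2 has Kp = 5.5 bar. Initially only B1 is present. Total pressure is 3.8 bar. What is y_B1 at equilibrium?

Take 1 mol B1 as basis and let X be its fractional conversion, so ξ = 0.5X.
Moles: n_B1 = 1 − X; n_B2 = 1.5X.
n_T = Σnᵢ = 1 + 0.5X.
Mole fractions y_i = n_i/n_T; Kp = p_B2^3 / (p_B1^2) with p_i = y_i·P.
Substituting and setting equal to 5.5 bar gives a polynomial in X; the root in (0,1) is X = 0.507.
Then n_B1 = 0.493, n_T = 1.25, so y_B1 = 0.393.

y_B1 = 0.393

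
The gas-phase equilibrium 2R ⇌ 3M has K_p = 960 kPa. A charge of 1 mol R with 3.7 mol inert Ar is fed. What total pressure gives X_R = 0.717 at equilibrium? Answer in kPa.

Let X = conversion of R (basis 1 mol R); extent of reaction ξ = 0.5X.
At extent ξ: n_R = 1 − X; n_M = 1.5X; n_I = 3.7 (inert).
Summing: n_T = 4.7 + 0.5X.
K_p = p_M^3 / (p_R^2) with p_i = (n_i/n_T)·P.
At X = 0.717: the mole-fraction product g(X) = Π y_i^ν_i = 3.071. Since K_p = g(X)·P^{1}, P = (K_p/g)^(1/1) = (960/3.071)^(1/1) = 313 kPa.

P = 313 kPa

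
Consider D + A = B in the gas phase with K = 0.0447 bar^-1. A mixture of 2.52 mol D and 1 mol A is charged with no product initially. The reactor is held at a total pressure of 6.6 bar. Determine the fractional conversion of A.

Basis: 1 mol A initially; let X = conversion of A. Extent ξ = X.
Mole table: n_D = 2.52 − X; n_A = 1 − X; n_B = X.
Summing: n_T = 3.52 − X.
With p_i = (n_i/n_T)P, K = p_B / (p_D p_A).
Substituting and setting equal to 0.0447 bar^-1 gives a polynomial in X; the root in (0,1) is X = 0.171.

X = 0.171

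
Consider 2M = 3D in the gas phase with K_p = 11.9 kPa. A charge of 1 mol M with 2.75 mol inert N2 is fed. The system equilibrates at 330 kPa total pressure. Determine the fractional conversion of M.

Let X = conversion of M (basis 1 mol M); extent of reaction ξ = 0.5X.
Mole table: n_M = 1 − X; n_D = 1.5X; n_I = 2.75 (inert).
n_T = Σnᵢ = 3.75 + 0.5X.
With p_i = (n_i/n_T)P, K_p = p_D^3 / (p_M^2).
This yields a degree-3 equation in X; solving on (0,1), X = 0.279.

X = 0.279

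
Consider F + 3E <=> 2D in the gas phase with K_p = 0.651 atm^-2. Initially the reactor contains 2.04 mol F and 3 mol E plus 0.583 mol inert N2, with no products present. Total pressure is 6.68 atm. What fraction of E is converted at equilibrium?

X = 0.683

Take 3 mol E as basis and let X be its fractional conversion, so ξ = X.
Species balance: n_F = 2.04 − X; n_E = 3 − 3X; n_D = 2X; n_I = 0.583 (inert).
Total moles n_T = 5.62 − 2X.
With p_i = (n_i/n_T)P, K_p = p_D^2 / (p_F p_E^3).
Setting this equal to 0.651 atm^-2 and taking the physical root (0 < X < 1) gives X = 0.683.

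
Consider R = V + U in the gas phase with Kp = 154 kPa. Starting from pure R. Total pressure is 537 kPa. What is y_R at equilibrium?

y_R = 0.359

Let X = conversion of R (basis 1 mol R); extent of reaction ξ = X.
Mole table: n_R = 1 − X; n_V = X; n_U = X.
Summing: n_T = 1 + X.
y_i = n_i/n_T, p_i = y_i·P. Kp = p_V p_U / (p_R).
Setting this equal to 154 kPa and taking the physical root (0 < X < 1) gives X = 0.472.
Then n_R = 0.528, n_T = 1.47, so y_R = 0.359.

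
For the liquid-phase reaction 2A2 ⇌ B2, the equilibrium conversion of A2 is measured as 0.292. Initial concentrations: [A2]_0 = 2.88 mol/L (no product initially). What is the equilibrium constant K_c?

K_c = 0.101 L/mol

Let X = conversion of A2.
Concentrations: [A2] = 2.88 − 2.88X; [B2] = 1.44X.
At X = 0.292: [A2] = 2.04, [B2] = 0.42.
K_c = [B2] / ([A2]^2) = 0.101 L/mol.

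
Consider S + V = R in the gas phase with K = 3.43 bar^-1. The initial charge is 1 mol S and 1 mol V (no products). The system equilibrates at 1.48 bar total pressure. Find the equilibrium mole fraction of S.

Let X = conversion of S (basis 1 mol S); extent of reaction ξ = X.
At extent ξ: n_S = 1 − X; n_V = 1 − X; n_R = X.
Summing: n_T = 2 − X.
Mole fractions y_i = n_i/n_T; K = p_R / (p_S p_V) with p_i = y_i·P.
This yields a degree-2 equation in X; solving on (0,1), X = 0.594.
Then n_S = 0.406, n_T = 1.41, so y_S = 0.289.

y_S = 0.289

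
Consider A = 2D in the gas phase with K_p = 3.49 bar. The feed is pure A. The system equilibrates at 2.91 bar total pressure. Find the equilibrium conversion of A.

X = 0.480

Take 1 mol A as basis and let X be its fractional conversion, so ξ = X.
Species balance: n_A = 1 − X; n_D = 2X.
Total moles n_T = 1 + X.
Mole fractions y_i = n_i/n_T; K_p = p_D^2 / (p_A) with p_i = y_i·P.
Equating to 3.49 bar and solving on 0 < X < 1: X = 0.480.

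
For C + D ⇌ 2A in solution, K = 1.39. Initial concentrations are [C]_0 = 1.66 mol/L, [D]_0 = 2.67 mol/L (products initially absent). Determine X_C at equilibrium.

X = 0.463

Let X = conversion of C; extent ξ = 1.66·X mol/L.
Concentrations: [C] = 1.66 − 1.66X; [D] = 2.67 − 1.66X; [A] = 3.32X.
K = [A]^2 / ([C] [D]).
Solving K = 1.39 for X ∈ (0,1): X = 0.463.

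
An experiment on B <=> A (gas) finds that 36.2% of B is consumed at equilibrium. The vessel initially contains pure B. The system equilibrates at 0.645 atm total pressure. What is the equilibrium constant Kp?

Kp = 0.567

Take 1 mol B as basis and let X be its fractional conversion, so ξ = X.
Mole table: n_B = 1 − X; n_A = X.
Total moles n_T = 1 (Δν = 0, constant).
At X = 0.362: n_B = 0.638, n_A = 0.362, n_T = 1.
p_i = (n_i/n_T)·P. Kp = p_A / (p_B) = 0.567.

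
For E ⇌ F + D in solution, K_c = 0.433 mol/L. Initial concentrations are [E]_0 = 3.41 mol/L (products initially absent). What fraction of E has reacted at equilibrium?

Let X = conversion of E; extent ξ = 3.41·X mol/L.
Concentrations: [E] = 3.41 − 3.41X; [F] = 3.41X; [D] = 3.41X.
K_c = [F] [D] / ([E]).
Solving K_c = 0.433 for X ∈ (0,1): X = 0.298.

X = 0.298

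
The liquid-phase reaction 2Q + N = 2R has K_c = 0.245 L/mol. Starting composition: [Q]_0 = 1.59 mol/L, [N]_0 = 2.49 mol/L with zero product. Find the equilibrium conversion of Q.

Let X = conversion of Q; extent ξ = 1.59X/2 mol/L.
Concentrations: [Q] = 1.59 − 1.59X; [N] = 2.49 − 0.795X; [R] = 1.59X.
K_c = [R]^2 / ([Q]^2 [N]).
This equals 0.245 at X = 0.421 (the root in 0 < X < 1).

X = 0.421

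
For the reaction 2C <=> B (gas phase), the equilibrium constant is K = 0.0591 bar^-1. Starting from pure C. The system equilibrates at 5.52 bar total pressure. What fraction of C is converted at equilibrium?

Take 1 mol C as basis and let X be its fractional conversion, so ξ = 0.5X.
Moles: n_C = 1 − X; n_B = 0.5X.
n_T = Σnᵢ = 1 − 0.5X.
y_i = n_i/n_T, p_i = y_i·P. K = p_B / (p_C^2).
Setting this equal to 0.0591 bar^-1 and taking the physical root (0 < X < 1) gives X = 0.341.

X = 0.341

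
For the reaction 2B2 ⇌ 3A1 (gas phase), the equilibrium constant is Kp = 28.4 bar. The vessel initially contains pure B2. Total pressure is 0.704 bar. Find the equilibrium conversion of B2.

X = 0.819

Take 1 mol B2 as basis and let X be its fractional conversion, so ξ = 0.5X.
Moles: n_B2 = 1 − X; n_A1 = 1.5X.
Total moles n_T = 1 + 0.5X.
y_i = n_i/n_T, p_i = y_i·P. Kp = p_A1^3 / (p_B2^2).
Setting this equal to 28.4 bar and taking the physical root (0 < X < 1) gives X = 0.819.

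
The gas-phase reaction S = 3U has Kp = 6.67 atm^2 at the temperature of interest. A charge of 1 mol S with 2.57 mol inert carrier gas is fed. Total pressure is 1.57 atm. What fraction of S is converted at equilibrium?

X = 0.806

Take 1 mol S as basis and let X be its fractional conversion, so ξ = X.
Mole table: n_S = 1 − X; n_U = 3X; n_I = 2.57 (inert).
n_T = Σnᵢ = 3.57 + 2X.
Mole fractions y_i = n_i/n_T; Kp = p_U^3 / (p_S) with p_i = y_i·P.
Equating to 6.67 atm^2 and solving on 0 < X < 1: X = 0.806.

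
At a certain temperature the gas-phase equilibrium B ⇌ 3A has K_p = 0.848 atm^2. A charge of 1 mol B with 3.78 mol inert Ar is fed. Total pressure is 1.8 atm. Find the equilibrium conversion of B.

Basis: 1 mol B initially; let X = conversion of B. Extent ξ = X.
Moles: n_B = 1 − X; n_A = 3X; n_I = 3.78 (inert).
Summing: n_T = 4.78 + 2X.
With p_i = (n_i/n_T)P, K_p = p_A^3 / (p_B).
This yields a degree-3 equation in X; solving on (0,1), X = 0.536.

X = 0.536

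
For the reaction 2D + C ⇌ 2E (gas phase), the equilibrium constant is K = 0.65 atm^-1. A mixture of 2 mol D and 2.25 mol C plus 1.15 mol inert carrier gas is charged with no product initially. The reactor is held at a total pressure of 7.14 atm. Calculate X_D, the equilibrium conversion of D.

Take 2 mol D as basis and let X be its fractional conversion, so ξ = X.
Moles: n_D = 2 − 2X; n_C = 2.25 − X; n_E = 2X; n_I = 1.15 (inert).
Summing: n_T = 5.4 − X.
With p_i = (n_i/n_T)P, K = p_E^2 / (p_D^2 p_C).
Substituting and setting equal to 0.65 atm^-1 gives a polynomial in X; the root in (0,1) is X = 0.560.

X = 0.560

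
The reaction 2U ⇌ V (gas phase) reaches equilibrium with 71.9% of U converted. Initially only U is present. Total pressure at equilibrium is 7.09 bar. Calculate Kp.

Take 1 mol U as basis and let X be its fractional conversion, so ξ = 0.5X.
Species balance: n_U = 1 − X; n_V = 0.5X.
Summing: n_T = 1 − 0.5X.
At X = 0.719: n_U = 0.281, n_V = 0.359, n_T = 0.641.
p_i = (n_i/n_T)·P. Kp = p_V / (p_U^2) = 0.411 bar^-1.

Kp = 0.411 bar^-1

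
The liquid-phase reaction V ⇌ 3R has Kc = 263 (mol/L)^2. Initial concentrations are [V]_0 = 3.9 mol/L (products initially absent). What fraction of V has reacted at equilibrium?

Let X = conversion of V; extent ξ = 3.9·X mol/L.
Concentrations: [V] = 3.9 − 3.9X; [R] = 11.7X.
Kc = [R]^3 / ([V]).
Solving Kc = 263 for X ∈ (0,1): X = 0.623.

X = 0.623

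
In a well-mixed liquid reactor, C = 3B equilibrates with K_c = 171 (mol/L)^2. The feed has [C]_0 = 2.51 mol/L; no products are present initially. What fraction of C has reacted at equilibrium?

Let X = conversion of C; extent ξ = 2.51·X mol/L.
Concentrations: [C] = 2.51 − 2.51X; [B] = 7.53X.
K_c = [B]^3 / ([C]).
Equating to 171 (mol/L)^2: the physical root is X = 0.683.

X = 0.683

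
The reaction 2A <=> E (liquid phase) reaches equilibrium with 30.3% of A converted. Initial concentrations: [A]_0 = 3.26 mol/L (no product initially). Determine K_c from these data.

Let X = conversion of A.
Concentrations: [A] = 3.26 − 3.26X; [E] = 1.63X.
At X = 0.303: [A] = 2.27, [E] = 0.494.
K_c = [E] / ([A]^2) = 0.0957 L/mol.

K_c = 0.0957 L/mol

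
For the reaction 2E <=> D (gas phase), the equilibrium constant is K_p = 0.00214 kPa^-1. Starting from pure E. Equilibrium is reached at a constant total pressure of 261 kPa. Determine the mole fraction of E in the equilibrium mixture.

y_E = 0.715

Basis: 1 mol E initially; let X = conversion of E. Extent ξ = 0.5X.
Mole table: n_E = 1 − X; n_D = 0.5X.
Total moles n_T = 1 − 0.5X.
With p_i = (n_i/n_T)P, K_p = p_D / (p_E^2).
Setting this equal to 0.00214 kPa^-1 and taking the physical root (0 < X < 1) gives X = 0.444.
Then n_E = 0.556, n_T = 0.778, so y_E = 0.715.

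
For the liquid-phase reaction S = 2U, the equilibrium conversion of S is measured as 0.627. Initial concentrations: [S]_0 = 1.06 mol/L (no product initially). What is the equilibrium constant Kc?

Kc = 4.47 mol/L

Let X = conversion of S.
Concentrations: [S] = 1.06 − 1.06X; [U] = 2.12X.
At X = 0.627: [S] = 0.395, [U] = 1.33.
Kc = [U]^2 / ([S]) = 4.47 mol/L.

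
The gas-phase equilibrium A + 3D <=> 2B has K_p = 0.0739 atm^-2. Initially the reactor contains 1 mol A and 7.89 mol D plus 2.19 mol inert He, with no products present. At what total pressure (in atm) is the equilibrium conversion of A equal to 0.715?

Basis: 1 mol A initially; let X = conversion of A. Extent ξ = X.
Species balance: n_A = 1 − X; n_D = 7.89 − 3X; n_B = 2X; n_I = 2.19 (inert).
Total moles n_T = 11.1 − 2X.
K_p = p_B^2 / (p_A p_D^3) with p_i = (n_i/n_T)·P.
At X = 0.715: the mole-fraction product g(X) = Π y_i^ν_i = 3.524. Since K_p = g(X)·P^{-2}, P = (g/K_p)^(1/2) = (3.524/0.0739)^(1/2) = 6.91 atm.

P = 6.91 atm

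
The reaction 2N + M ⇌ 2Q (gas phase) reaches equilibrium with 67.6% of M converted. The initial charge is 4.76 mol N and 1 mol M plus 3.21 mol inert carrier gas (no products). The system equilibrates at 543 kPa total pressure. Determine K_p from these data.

K_p = 0.00742 kPa^-1

Let X = conversion of M (basis 1 mol M); extent of reaction ξ = X.
At extent ξ: n_N = 4.76 − 2X; n_M = 1 − X; n_Q = 2X; n_I = 3.21 (inert).
Summing: n_T = 8.97 − X.
At X = 0.676: n_N = 3.41, n_M = 0.324, n_Q = 1.35, n_T = 8.29.
p_i = (n_i/n_T)·P. K_p = p_Q^2 / (p_N^2 p_M) = 0.00742 kPa^-1.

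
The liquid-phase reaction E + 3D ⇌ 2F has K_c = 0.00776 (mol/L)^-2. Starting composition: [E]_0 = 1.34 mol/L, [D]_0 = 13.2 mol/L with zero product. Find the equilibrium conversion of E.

X = 0.699

Let X = conversion of E; extent ξ = 1.34·X mol/L.
Concentrations: [E] = 1.34 − 1.34X; [D] = 13.2 − 4.02X; [F] = 2.68X.
K_c = [F]^2 / ([E] [D]^3).
This equals 0.00776 at X = 0.699 (the root in 0 < X < 1).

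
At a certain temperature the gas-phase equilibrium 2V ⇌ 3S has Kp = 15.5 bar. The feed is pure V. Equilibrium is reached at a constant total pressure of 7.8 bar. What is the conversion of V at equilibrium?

Let X = conversion of V (basis 1 mol V); extent of reaction ξ = 0.5X.
Moles: n_V = 1 − X; n_S = 1.5X.
Total moles n_T = 1 + 0.5X.
y_i = n_i/n_T, p_i = y_i·P. Kp = p_S^3 / (p_V^2).
Substituting and setting equal to 15.5 bar gives a polynomial in X; the root in (0,1) is X = 0.541.

X = 0.541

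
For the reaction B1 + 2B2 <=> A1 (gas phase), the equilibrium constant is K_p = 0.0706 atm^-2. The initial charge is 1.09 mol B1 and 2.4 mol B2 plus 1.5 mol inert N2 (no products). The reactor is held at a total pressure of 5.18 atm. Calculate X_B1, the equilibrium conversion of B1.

Basis: 1.09 mol B1 initially; let X = conversion of B1. Extent ξ = 1.09X.
At extent ξ: n_B1 = 1.09 − 1.09X; n_B2 = 2.4 − 2.18X; n_A1 = 1.09X; n_I = 1.5 (inert).
Summing: n_T = 4.99 − 2.18X.
y_i = n_i/n_T, p_i = y_i·P. K_p = p_A1 / (p_B1 p_B2^2).
Substituting and setting equal to 0.0706 atm^-2 gives a polynomial in X; the root in (0,1) is X = 0.248.

X = 0.248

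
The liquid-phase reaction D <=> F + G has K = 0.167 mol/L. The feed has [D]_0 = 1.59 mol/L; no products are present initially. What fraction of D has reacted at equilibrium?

X = 0.276

Let X = conversion of D; extent ξ = 1.59·X mol/L.
Concentrations: [D] = 1.59 − 1.59X; [F] = 1.59X; [G] = 1.59X.
K = [F] [G] / ([D]).
Setting equal to 0.167 and solving for X on (0,1) gives X = 0.276.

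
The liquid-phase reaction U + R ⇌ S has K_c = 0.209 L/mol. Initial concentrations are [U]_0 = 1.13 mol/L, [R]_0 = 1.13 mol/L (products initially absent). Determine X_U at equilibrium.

Let X = conversion of U; extent ξ = 1.13·X mol/L.
Concentrations: [U] = 1.13 − 1.13X; [R] = 1.13 − 1.13X; [S] = 1.13X.
K_c = [S] / ([U] [R]).
Setting equal to 0.209 and solving for X on (0,1) gives X = 0.165.

X = 0.165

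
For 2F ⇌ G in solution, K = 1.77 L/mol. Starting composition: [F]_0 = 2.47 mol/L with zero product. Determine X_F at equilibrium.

Let X = conversion of F; extent ξ = 2.47X/2 mol/L.
Concentrations: [F] = 2.47 − 2.47X; [G] = 1.24X.
K = [G] / ([F]^2).
Equating to 1.77 L/mol: the physical root is X = 0.714.

X = 0.714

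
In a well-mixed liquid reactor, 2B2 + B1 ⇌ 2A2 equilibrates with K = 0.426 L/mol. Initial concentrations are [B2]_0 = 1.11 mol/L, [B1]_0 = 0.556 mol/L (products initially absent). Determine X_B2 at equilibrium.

Let X = conversion of B2; extent ξ = 1.11X/2 mol/L.
Concentrations: [B2] = 1.11 − 1.11X; [B1] = 0.556 − 0.555X; [A2] = 1.11X.
K = [A2]^2 / ([B2]^2 [B1]).
Equating to 0.426 L/mol: the physical root is X = 0.291.

X = 0.291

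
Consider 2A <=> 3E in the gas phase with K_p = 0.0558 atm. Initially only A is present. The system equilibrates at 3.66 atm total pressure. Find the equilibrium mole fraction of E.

y_E = 0.212

Take 1 mol A as basis and let X be its fractional conversion, so ξ = 0.5X.
Moles: n_A = 1 − X; n_E = 1.5X.
Total moles n_T = 1 + 0.5X.
y_i = n_i/n_T, p_i = y_i·P. K_p = p_E^3 / (p_A^2).
Substituting and setting equal to 0.0558 atm gives a polynomial in X; the root in (0,1) is X = 0.152.
Then n_E = 0.228, n_T = 1.08, so y_E = 0.212.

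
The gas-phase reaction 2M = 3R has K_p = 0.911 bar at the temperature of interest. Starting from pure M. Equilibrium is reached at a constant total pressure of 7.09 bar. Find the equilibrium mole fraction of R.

y_R = 0.371

Basis: 1 mol M initially; let X = conversion of M. Extent ξ = 0.5X.
Moles: n_M = 1 − X; n_R = 1.5X.
Summing: n_T = 1 + 0.5X.
y_i = n_i/n_T, p_i = y_i·P. K_p = p_R^3 / (p_M^2).
Equating to 0.911 bar and solving on 0 < X < 1: X = 0.282.
Then n_R = 0.423, n_T = 1.14, so y_R = 0.371.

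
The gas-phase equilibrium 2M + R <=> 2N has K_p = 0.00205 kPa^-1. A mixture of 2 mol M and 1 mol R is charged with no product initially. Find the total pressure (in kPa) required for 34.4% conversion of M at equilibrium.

Let X = conversion of M (basis 2 mol M); extent of reaction ξ = X.
Moles: n_M = 2 − 2X; n_R = 1 − X; n_N = 2X.
n_T = Σnᵢ = 3 − X.
K_p = p_N^2 / (p_M^2 p_R) with p_i = (n_i/n_T)·P.
At X = 0.344: the mole-fraction product g(X) = Π y_i^ν_i = 1.113. Since K_p = g(X)·P^{-1}, P = (g/K_p)^(1/1) = (1.113/0.00205)^(1/1) = 543 kPa.

P = 543 kPa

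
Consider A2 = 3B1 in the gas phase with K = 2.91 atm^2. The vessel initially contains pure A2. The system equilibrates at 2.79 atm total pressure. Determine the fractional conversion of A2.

Basis: 1 mol A2 initially; let X = conversion of A2. Extent ξ = X.
Mole table: n_A2 = 1 − X; n_B1 = 3X.
Total moles n_T = 1 + 2X.
With p_i = (n_i/n_T)P, K = p_B1^3 / (p_A2).
Setting this equal to 2.91 atm^2 and taking the physical root (0 < X < 1) gives X = 0.291.

X = 0.291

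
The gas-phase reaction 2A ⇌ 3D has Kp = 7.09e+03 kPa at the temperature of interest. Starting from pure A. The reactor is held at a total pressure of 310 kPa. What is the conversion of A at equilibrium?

X = 0.777

Basis: 1 mol A initially; let X = conversion of A. Extent ξ = 0.5X.
Mole table: n_A = 1 − X; n_D = 1.5X.
n_T = Σnᵢ = 1 + 0.5X.
Mole fractions y_i = n_i/n_T; Kp = p_D^3 / (p_A^2) with p_i = y_i·P.
This yields a degree-3 equation in X; solving on (0,1), X = 0.777.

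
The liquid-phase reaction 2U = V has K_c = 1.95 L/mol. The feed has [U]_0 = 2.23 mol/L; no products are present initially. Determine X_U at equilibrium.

X = 0.714

Let X = conversion of U; extent ξ = 2.23X/2 mol/L.
Concentrations: [U] = 2.23 − 2.23X; [V] = 1.11X.
K_c = [V] / ([U]^2).
This equals 1.95 at X = 0.714 (the root in 0 < X < 1).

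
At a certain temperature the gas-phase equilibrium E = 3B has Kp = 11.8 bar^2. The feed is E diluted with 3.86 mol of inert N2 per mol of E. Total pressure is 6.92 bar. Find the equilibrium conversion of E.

Basis: 1 mol E initially; let X = conversion of E. Extent ξ = X.
At extent ξ: n_E = 1 − X; n_B = 3X; n_I = 3.86 (inert).
n_T = Σnᵢ = 4.86 + 2X.
y_i = n_i/n_T, p_i = y_i·P. Kp = p_B^3 / (p_E).
This yields a degree-3 equation in X; solving on (0,1), X = 0.531.

X = 0.531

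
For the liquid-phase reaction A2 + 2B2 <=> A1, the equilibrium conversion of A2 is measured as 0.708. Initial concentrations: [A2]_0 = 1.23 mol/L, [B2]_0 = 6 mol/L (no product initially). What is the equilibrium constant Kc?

Let X = conversion of A2.
Concentrations: [A2] = 1.23 − 1.23X; [B2] = 6 − 2.46X; [A1] = 1.23X.
At X = 0.708: [A2] = 0.359, [B2] = 4.26, [A1] = 0.871.
Kc = [A1] / ([A2] [B2]^2) = 0.134 (mol/L)^-2.

Kc = 0.134 (mol/L)^-2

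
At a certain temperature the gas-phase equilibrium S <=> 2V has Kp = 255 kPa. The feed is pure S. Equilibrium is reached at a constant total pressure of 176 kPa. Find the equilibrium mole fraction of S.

y_S = 0.320

Let X = conversion of S (basis 1 mol S); extent of reaction ξ = X.
At extent ξ: n_S = 1 − X; n_V = 2X.
Total moles n_T = 1 + X.
y_i = n_i/n_T, p_i = y_i·P. Kp = p_V^2 / (p_S).
Equating to 255 kPa and solving on 0 < X < 1: X = 0.516.
Then n_S = 0.484, n_T = 1.52, so y_S = 0.320.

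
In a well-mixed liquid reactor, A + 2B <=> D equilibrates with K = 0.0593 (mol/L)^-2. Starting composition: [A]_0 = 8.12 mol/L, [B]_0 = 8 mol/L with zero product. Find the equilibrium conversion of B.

Let X = conversion of B; extent ξ = 8X/2 mol/L.
Concentrations: [A] = 8.12 − 4X; [B] = 8 − 8X; [D] = 4X.
K = [D] / ([A] [B]^2).
This equals 0.0593 at X = 0.648 (the root in 0 < X < 1).

X = 0.648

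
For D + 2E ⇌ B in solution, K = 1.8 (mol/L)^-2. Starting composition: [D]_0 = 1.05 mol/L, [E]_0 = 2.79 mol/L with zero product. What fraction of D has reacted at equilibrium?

Let X = conversion of D; extent ξ = 1.05·X mol/L.
Concentrations: [D] = 1.05 − 1.05X; [E] = 2.79 − 2.1X; [B] = 1.05X.
K = [B] / ([D] [E]^2).
Setting equal to 1.8 and solving for X on (0,1) gives X = 0.736.

X = 0.736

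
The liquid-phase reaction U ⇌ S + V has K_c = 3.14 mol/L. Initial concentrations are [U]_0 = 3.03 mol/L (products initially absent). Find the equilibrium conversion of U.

Let X = conversion of U; extent ξ = 3.03·X mol/L.
Concentrations: [U] = 3.03 − 3.03X; [S] = 3.03X; [V] = 3.03X.
K_c = [S] [V] / ([U]).
Solving K_c = 3.14 for X ∈ (0,1): X = 0.624.

X = 0.624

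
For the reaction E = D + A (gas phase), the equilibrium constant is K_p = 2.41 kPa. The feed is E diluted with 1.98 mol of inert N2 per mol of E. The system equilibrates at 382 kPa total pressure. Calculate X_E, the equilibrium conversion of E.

Basis: 1 mol E initially; let X = conversion of E. Extent ξ = X.
Moles: n_E = 1 − X; n_D = X; n_A = X; n_I = 1.98 (inert).
Total moles n_T = 2.98 + X.
With p_i = (n_i/n_T)P, K_p = p_D p_A / (p_E).
Equating to 2.41 kPa and solving on 0 < X < 1: X = 0.131.

X = 0.131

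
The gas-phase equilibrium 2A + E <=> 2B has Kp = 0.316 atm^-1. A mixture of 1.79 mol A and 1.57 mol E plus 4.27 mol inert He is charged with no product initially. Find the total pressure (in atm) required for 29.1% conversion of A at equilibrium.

Take 1.79 mol A as basis and let X be its fractional conversion, so ξ = 0.895X.
Mole table: n_A = 1.79 − 1.79X; n_E = 1.57 − 0.895X; n_B = 1.79X; n_I = 4.27 (inert).
n_T = Σnᵢ = 7.63 − 0.895X.
Kp = p_B^2 / (p_A^2 p_E) with p_i = (n_i/n_T)·P.
At X = 0.291: the mole-fraction product g(X) = Π y_i^ν_i = 0.948. Since Kp = g(X)·P^{-1}, P = (g/Kp)^(1/1) = (0.948/0.316)^(1/1) = 3 atm.

P = 3 atm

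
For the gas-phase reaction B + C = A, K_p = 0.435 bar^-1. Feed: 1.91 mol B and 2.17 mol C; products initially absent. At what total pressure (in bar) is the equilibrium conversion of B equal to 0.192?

P = 1.12 bar

Take 1.91 mol B as basis and let X be its fractional conversion, so ξ = 1.91X.
Moles: n_B = 1.91 − 1.91X; n_C = 2.17 − 1.91X; n_A = 1.91X.
Total moles n_T = 4.08 − 1.91X.
K_p = p_A / (p_B p_C) with p_i = (n_i/n_T)·P.
At X = 0.192: the mole-fraction product g(X) = Π y_i^ν_i = 0.4893. Since K_p = g(X)·P^{-1}, P = (g/K_p)^(1/1) = (0.4893/0.435)^(1/1) = 1.12 bar.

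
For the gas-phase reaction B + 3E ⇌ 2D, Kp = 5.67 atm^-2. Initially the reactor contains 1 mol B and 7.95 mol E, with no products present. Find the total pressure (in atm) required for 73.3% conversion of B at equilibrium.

Basis: 1 mol B initially; let X = conversion of B. Extent ξ = X.
Moles: n_B = 1 − X; n_E = 7.95 − 3X; n_D = 2X.
Total moles n_T = 8.95 − 2X.
Kp = p_D^2 / (p_B p_E^3) with p_i = (n_i/n_T)·P.
At X = 0.733: the mole-fraction product g(X) = Π y_i^ν_i = 2.37. Since Kp = g(X)·P^{-2}, P = (g/Kp)^(1/2) = (2.37/5.67)^(1/2) = 0.647 atm.

P = 0.647 atm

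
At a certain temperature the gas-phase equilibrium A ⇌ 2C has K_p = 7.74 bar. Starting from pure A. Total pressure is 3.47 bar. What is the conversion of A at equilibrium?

Basis: 1 mol A initially; let X = conversion of A. Extent ξ = X.
Species balance: n_A = 1 − X; n_C = 2X.
n_T = Σnᵢ = 1 + X.
Mole fractions y_i = n_i/n_T; K_p = p_C^2 / (p_A) with p_i = y_i·P.
Setting this equal to 7.74 bar and taking the physical root (0 < X < 1) gives X = 0.598.

X = 0.598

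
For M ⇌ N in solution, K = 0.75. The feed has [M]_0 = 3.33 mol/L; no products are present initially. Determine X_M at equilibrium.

Let X = conversion of M; extent ξ = 3.33·X mol/L.
Concentrations: [M] = 3.33 − 3.33X; [N] = 3.33X.
K = [N] / ([M]).
This equals 0.75 at X = 0.429 (the root in 0 < X < 1).

X = 0.429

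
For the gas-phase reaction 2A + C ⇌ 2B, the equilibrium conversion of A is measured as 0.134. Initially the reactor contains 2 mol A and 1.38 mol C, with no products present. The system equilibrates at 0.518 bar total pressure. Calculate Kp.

Kp = 0.12 bar^-1

Basis: 2 mol A initially; let X = conversion of A. Extent ξ = X.
At extent ξ: n_A = 2 − 2X; n_C = 1.38 − X; n_B = 2X.
Summing: n_T = 3.38 − X.
At X = 0.134: n_A = 1.73, n_C = 1.25, n_B = 0.268, n_T = 3.25.
p_i = (n_i/n_T)·P. Kp = p_B^2 / (p_A^2 p_C) = 0.12 bar^-1.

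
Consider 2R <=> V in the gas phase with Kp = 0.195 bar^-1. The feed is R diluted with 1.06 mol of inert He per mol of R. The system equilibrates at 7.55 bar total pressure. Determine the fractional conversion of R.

Let X = conversion of R (basis 1 mol R); extent of reaction ξ = 0.5X.
Species balance: n_R = 1 − X; n_V = 0.5X; n_I = 1.06 (inert).
Summing: n_T = 2.06 − 0.5X.
y_i = n_i/n_T, p_i = y_i·P. Kp = p_V / (p_R^2).
This yields a degree-2 equation in X; solving on (0,1), X = 0.464.

X = 0.464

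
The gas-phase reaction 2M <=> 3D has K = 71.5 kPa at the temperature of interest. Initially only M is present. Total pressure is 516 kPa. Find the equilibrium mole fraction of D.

y_D = 0.377

Basis: 1 mol M initially; let X = conversion of M. Extent ξ = 0.5X.
Mole table: n_M = 1 − X; n_D = 1.5X.
n_T = Σnᵢ = 1 + 0.5X.
Mole fractions y_i = n_i/n_T; K = p_D^3 / (p_M^2) with p_i = y_i·P.
Setting this equal to 71.5 kPa and taking the physical root (0 < X < 1) gives X = 0.288.
Then n_D = 0.432, n_T = 1.14, so y_D = 0.377.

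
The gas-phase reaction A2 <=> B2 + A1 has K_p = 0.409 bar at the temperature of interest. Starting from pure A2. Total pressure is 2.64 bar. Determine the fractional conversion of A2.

X = 0.366

Let X = conversion of A2 (basis 1 mol A2); extent of reaction ξ = X.
Species balance: n_A2 = 1 − X; n_B2 = X; n_A1 = X.
n_T = Σnᵢ = 1 + X.
Mole fractions y_i = n_i/n_T; K_p = p_B2 p_A1 / (p_A2) with p_i = y_i·P.
Equating to 0.409 bar and solving on 0 < X < 1: X = 0.366.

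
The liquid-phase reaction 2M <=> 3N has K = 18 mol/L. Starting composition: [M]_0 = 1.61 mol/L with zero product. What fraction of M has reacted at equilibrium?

Let X = conversion of M; extent ξ = 1.61X/2 mol/L.
Concentrations: [M] = 1.61 − 1.61X; [N] = 2.42X.
K = [N]^3 / ([M]^2).
Solving K = 18 for X ∈ (0,1): X = 0.687.

X = 0.687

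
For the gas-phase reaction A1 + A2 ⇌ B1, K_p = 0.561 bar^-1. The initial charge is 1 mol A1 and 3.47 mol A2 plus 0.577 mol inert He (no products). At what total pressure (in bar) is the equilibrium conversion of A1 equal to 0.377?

P = 1.63 bar

Let X = conversion of A1 (basis 1 mol A1); extent of reaction ξ = X.
Mole table: n_A1 = 1 − X; n_A2 = 3.47 − X; n_B1 = X; n_I = 0.577 (inert).
Summing: n_T = 5.05 − X.
K_p = p_B1 / (p_A1 p_A2) with p_i = (n_i/n_T)·P.
At X = 0.377: the mole-fraction product g(X) = Π y_i^ν_i = 0.9137. Since K_p = g(X)·P^{-1}, P = (g/K_p)^(1/1) = (0.9137/0.561)^(1/1) = 1.63 bar.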